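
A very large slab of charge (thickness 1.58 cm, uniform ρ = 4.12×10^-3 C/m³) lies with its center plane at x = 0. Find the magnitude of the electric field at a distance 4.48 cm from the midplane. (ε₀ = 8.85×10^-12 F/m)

|E| = 3.68e6 N/C

The point |x| = 4.48 cm lies outside the slab (half-thickness 0.0079 m). A symmetric pillbox spanning the full slab encloses Q_enc = ρ·d·A.
Flux = 2EA ⇒ E = |ρ|d/(2ε₀), independent of distance outside.
E = (4.12×10^-3)(0.0158)/(2·8.85×10^-12) = 3.68×10^6 N/C.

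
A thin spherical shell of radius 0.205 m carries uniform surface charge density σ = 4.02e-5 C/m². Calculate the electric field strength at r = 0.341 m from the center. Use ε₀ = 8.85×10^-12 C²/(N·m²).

By spherical symmetry E is radial; choose a Gaussian sphere of radius r = 0.341 m (r > 0.205 m).
The entire shell is enclosed: Q_enc = σ·4πR² = (4.02×10^-5)·4π·(0.205)² = 2.123e-5 C.
Since E is radial and uniform over the Gaussian sphere, Φ = E·4πr² = Q_enc/ε₀.
E = |Q_enc|/(4πε₀r²) = (2.123×10^-5)/(4π·8.85×10^-12·(0.341)²) = 1.64×10^6 N/C.

|E| = 1.64×10^6 N/C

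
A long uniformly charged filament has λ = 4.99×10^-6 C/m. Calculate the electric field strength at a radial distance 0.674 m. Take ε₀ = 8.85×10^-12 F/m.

Coaxial Gaussian cylinder, radius r = 0.674 m, length L.
Q_enc = λL, so λ_enc = 4.99×10^-6 C/m.
Gauss's law: E·2πrL = λ_enc L/ε₀.
E = |λ_enc|/(2πε₀r) = (4.99×10^-6)/(2π·8.85×10^-12·0.674) = 1.33×10^5 N/C.

|E| = 1.33×10^5 N/C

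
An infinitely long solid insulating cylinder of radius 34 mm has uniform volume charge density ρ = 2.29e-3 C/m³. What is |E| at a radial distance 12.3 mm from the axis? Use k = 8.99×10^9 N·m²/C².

|E| ≈ 1.59e6 N/C

Take a coaxial cylindrical Gaussian surface of radius r = 12.3 mm and length L (r < R).
Charge inside radius r per length L is ρ·πr²·L, so λ_enc = ρπr² = 1.088×10^-6 C/m.
Gauss's law: E·2πrL = λ_enc L/ε₀.
E = 2k|λ_enc|/r = 2(8.99×10^9)(1.088×10^-6)/(0.0123) = 1.59×10^6 N/C.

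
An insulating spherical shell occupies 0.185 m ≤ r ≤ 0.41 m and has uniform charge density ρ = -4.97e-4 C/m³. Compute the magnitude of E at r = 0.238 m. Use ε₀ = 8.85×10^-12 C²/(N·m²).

E ≈ 2.36×10^6 N/C

Take a concentric spherical Gaussian surface of radius r = 0.238 m (within the shell material, 0.185 m < r < 0.41 m).
Enclosed charge is the volume from a to r: Q_enc = (4π/3)ρ(r³ − a³) = -1.488e-5 C.
By Gauss's law, ∮E·dA = E·4πr² = Q_enc/ε₀.
E = |Q_enc|/(4πε₀r²) = (1.488×10^-5)/(4π·8.85×10^-12·(0.238)²) = 2.36×10^6 N/C.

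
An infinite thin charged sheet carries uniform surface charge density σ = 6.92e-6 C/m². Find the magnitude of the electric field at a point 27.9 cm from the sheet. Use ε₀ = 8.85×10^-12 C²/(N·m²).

3.91×10^5 N/C

Choose a cylindrical pillbox piercing the sheet, end faces (area A) parallel to it.
Only the two end caps contribute flux: Φ = 2EA. With Q_enc = σA, Gauss's law gives E = |σ|/(2ε₀).
E = |σ|/(2ε₀) = (6.92×10^-6)/(2·8.85×10^-12) = 3.91e5 N/C.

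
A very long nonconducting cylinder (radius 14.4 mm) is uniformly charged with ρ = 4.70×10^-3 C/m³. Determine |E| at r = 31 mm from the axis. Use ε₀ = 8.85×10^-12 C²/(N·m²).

E = 1.78×10^6 V/m

By cylindrical symmetry E is radial; use a coaxial Gaussian cylinder of radius 31 mm and length L (r > 14.4 mm, full cross-section enclosed).
λ_enc = ρ·πR² = (4.70e-3)π(0.0144)² = 3.062×10^-6 C/m.
Since E is radial and uniform over the curved surface, Φ = E·2πrL = Q_enc/ε₀ = λ_enc L/ε₀.
E = |λ_enc|/(2πε₀r) = (3.062e-6)/(2π·8.85×10^-12·0.031) = 1.78e6 N/C.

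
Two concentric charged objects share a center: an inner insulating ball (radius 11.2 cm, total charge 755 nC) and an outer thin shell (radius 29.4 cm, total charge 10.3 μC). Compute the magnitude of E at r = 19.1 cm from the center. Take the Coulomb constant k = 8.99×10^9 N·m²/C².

E = 1.86×10^5 V/m

By spherical symmetry E is radial; choose a Gaussian sphere of radius r = 19.1 cm (between the bodies, 11.2 cm < r < 29.4 cm).
Only the inner charge is enclosed; the outer shell contributes nothing inside itself. Q_enc = 755 nC = 7.55×10^-7 C.
Gauss's law: E·4πr² = Q_enc/ε₀.
E = k|Q_enc|/r² = (8.99×10^9)(7.55e-7)/(0.191)² = 1.86e5 N/C.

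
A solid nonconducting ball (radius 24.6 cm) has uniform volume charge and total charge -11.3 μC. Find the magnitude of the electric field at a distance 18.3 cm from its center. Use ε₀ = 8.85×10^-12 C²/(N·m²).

Use a concentric Gaussian sphere at r = 18.3 cm (r < R).
Only the charge within r is enclosed: Q_enc = Q·(r/R)³ = (-11.3 μC)·(18.3 cm/24.6 cm)³ = -4.652×10^-6 C.
Applying ∮E·dA = Q_enc/ε₀ with Φ = E(4πr²):
E = |Q_enc|/(4πε₀r²) = (4.652e-6)/(4π·8.85×10^-12·(0.183)²) = 1.25e6 N/C.

E = 1.25×10^6 N/C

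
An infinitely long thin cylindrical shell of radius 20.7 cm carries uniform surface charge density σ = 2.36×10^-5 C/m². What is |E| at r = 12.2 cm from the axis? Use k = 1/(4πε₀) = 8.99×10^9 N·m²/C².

Take a coaxial cylindrical Gaussian surface of radius r = 12.2 cm and length L (r < 20.7 cm, inside the shell).
All the surface charge lies outside this cylinder: Q_enc = 0, hence E = 0.

E = 0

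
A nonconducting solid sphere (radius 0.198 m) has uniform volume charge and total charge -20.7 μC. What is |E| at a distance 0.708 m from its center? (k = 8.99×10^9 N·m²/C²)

|E| ≈ 3.71×10^5 N/C

Symmetry ⇒ E = E(r) r̂. Gaussian sphere of radius r = 0.708 m (r > R, so the entire charge is enclosed).
Q_enc = -20.7 μC = -2.07×10^-5 C.
Applying ∮E·dA = Q_enc/ε₀ with Φ = E(4πr²):
E = k|Q_enc|/r² = (8.99×10^9)(2.07e-5)/(0.708)² = 3.71×10^5 N/C.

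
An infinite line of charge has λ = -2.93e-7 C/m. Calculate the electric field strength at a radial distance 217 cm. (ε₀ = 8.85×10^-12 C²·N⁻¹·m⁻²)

Take a coaxial cylindrical Gaussian surface of radius r = 217 cm and length L.
Q_enc = λL, so λ_enc = -2.93×10^-7 C/m.
By Gauss's law (flux through the curved wall only), E·2πrL = λ_enc L/ε₀.
E = |λ_enc|/(2πε₀r) = (2.93×10^-7)/(2π·8.85×10^-12·2.17) = 2.43×10^3 N/C.

2.43×10^3 V/m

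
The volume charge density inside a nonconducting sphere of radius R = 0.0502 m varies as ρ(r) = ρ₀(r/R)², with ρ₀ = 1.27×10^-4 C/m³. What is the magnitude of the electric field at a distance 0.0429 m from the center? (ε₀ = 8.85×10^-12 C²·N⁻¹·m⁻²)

Symmetry ⇒ E = E(r) r̂. Gaussian sphere of radius r = 0.0429 m (r < R).
Q_enc = ∫₀^r ρ(r')·4πr'² dr' = (4πρ₀/R²) ∫₀^r r'^4 dr' = 4πρ₀ r^5/(5·R²) = 1.84e-8 C.
Since E is radial and uniform over the Gaussian sphere, Φ = E·4πr² = Q_enc/ε₀.
E = |Q_enc|/(4πε₀r²) = (1.84×10^-8)/(4π·8.85×10^-12·(0.0429)²) = 8.99×10^4 N/C.

8.99×10^4 N/C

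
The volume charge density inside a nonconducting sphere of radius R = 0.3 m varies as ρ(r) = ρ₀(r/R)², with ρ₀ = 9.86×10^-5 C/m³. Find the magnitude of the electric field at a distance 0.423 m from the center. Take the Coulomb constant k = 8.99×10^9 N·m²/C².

E = 3.36×10^5 N/C

Take a concentric spherical Gaussian surface of radius r = 0.423 m (r > R, all charge enclosed).
Q_enc = 4π ∫₀^R ρ₀(r'/R)^2 r'² dr' = 4πρ₀R³/5 = 6.691×10^-6 C.
Gauss's law: E·4πr² = Q_enc/ε₀.
E = k|Q_enc|/r² = (8.99×10^9)(6.691×10^-6)/(0.423)² = 3.36e5 N/C.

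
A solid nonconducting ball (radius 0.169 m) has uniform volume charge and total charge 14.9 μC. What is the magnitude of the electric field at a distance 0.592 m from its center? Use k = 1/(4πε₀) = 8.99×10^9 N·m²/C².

Take a concentric spherical Gaussian surface of radius r = 0.592 m (r > R, so the entire charge is enclosed).
Q_enc = 14.9 μC = 1.49e-5 C.
Gauss's law: E·4πr² = Q_enc/ε₀.
E = k|Q_enc|/r² = (8.99×10^9)(1.49×10^-5)/(0.592)² = 3.82×10^5 N/C.

|E| ≈ 3.82×10^5 N/C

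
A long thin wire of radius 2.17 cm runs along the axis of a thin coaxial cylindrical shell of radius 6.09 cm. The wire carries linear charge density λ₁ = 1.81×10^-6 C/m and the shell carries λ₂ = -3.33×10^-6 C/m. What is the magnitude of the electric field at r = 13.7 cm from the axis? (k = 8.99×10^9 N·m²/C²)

|E| = 1.99×10^5 V/m

Take a coaxial cylindrical Gaussian surface of radius r = 13.7 cm and length L (r > 6.09 cm, enclosing both).
λ_enc = λ₁ + λ₂ = (1.81e-6) + (-3.33×10^-6) = -1.52×10^-6 C/m.
Applying ∮E·dA = Q_enc/ε₀ with the end caps contributing no flux:
E = 2k|λ_enc|/r = 2(8.99×10^9)(1.52e-6)/(0.137) = 1.99e5 N/C.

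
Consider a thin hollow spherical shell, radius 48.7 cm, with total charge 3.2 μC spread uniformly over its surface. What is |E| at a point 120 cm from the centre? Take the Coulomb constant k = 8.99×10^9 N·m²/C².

Take a concentric spherical Gaussian surface of radius r = 120 cm (r > 48.7 cm).
The entire shell is enclosed: Q_enc = 3.20×10^-6 C.
Gauss's law: E·4πr² = Q_enc/ε₀.
E = k|Q_enc|/r² = (8.99×10^9)(3.20e-6)/(1.2)² = 2.00×10^4 N/C.

E = 2.00e4 V/m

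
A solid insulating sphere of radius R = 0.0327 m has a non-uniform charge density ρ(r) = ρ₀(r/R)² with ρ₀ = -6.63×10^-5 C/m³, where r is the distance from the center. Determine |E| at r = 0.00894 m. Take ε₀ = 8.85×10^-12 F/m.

Use a concentric Gaussian sphere at r = 0.00894 m (r < R).
Q_enc = ∫₀^r ρ(r')·4πr'² dr' = (4πρ₀/R²) ∫₀^r r'^4 dr' = 4πρ₀ r^5/(5·R²) = -8.899×10^-12 C.
Gauss's law: E·4πr² = Q_enc/ε₀.
E = |Q_enc|/(4πε₀r²) = (8.899×10^-12)/(4π·8.85×10^-12·(0.00894)²) = 1.00×10^3 N/C.

E ≈ 1.00×10^3 N/C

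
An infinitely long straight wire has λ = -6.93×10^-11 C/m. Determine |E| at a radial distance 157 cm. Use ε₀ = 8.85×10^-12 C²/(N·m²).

E ≈ 0.794 N/C

Choose a coaxial cylinder of radius r = 157 cm (arbitrary length L) as the Gaussian surface.
Q_enc = λL, so λ_enc = -6.93×10^-11 C/m.
Since E is radial and uniform over the curved surface, Φ = E·2πrL = Q_enc/ε₀ = λ_enc L/ε₀.
E = |λ_enc|/(2πε₀r) = (6.93×10^-11)/(2π·8.85×10^-12·1.57) = 0.794 N/C.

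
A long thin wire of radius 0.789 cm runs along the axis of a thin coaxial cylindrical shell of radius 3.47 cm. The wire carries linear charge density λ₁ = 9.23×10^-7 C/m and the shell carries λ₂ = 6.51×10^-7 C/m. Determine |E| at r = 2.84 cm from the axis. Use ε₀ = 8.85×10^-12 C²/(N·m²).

Take a coaxial cylindrical Gaussian surface of radius r = 2.84 cm and length L (between the conductors, 0.789 cm < r < 3.47 cm).
Only the inner wire is enclosed; the outer shell contributes nothing inside itself. λ_enc = λ₁ = 9.23e-7 C/m.
Gauss's law: E·2πrL = λ_enc L/ε₀.
E = |λ_enc|/(2πε₀r) = (9.23×10^-7)/(2π·8.85×10^-12·0.0284) = 5.84×10^5 N/C.

5.84×10^5 V/m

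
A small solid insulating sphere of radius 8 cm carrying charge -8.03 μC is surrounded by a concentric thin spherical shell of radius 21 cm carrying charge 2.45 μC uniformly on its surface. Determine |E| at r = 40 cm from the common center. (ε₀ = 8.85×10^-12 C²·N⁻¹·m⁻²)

By spherical symmetry E is radial; choose a Gaussian sphere of radius r = 40 cm (r > 21 cm, enclosing both).
Q_enc = (-8.03 μC) + (2.45 μC) = -5.58×10^-6 C.
Gauss's law: E·4πr² = Q_enc/ε₀.
E = |Q_enc|/(4πε₀r²) = (5.58e-6)/(4π·8.85×10^-12·(0.4)²) = 3.14×10^5 N/C.

E ≈ 3.14e5 N/C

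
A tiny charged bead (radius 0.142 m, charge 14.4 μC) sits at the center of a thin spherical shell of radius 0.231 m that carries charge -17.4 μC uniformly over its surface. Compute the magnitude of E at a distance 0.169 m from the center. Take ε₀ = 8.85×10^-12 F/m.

|E| ≈ 4.53×10^6 N/C

Use a concentric Gaussian sphere at r = 0.169 m (between the bodies, 0.142 m < r < 0.231 m).
Only the inner charge is enclosed; the outer shell contributes nothing inside itself. Q_enc = 14.4 μC = 1.44×10^-5 C.
Gauss's law: E·4πr² = Q_enc/ε₀.
E = |Q_enc|/(4πε₀r²) = (1.44×10^-5)/(4π·8.85×10^-12·(0.169)²) = 4.53×10^6 N/C.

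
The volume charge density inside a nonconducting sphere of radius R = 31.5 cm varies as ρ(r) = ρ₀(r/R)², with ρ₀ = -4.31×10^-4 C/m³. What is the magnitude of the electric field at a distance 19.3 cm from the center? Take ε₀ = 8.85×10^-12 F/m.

|E| = 7.06e5 N/C

Take a concentric spherical Gaussian surface of radius r = 19.3 cm (r < R).
Q_enc = ∫₀^r ρ(r')·4πr'² dr' = (4πρ₀/R²) ∫₀^r r'^4 dr' = 4πρ₀ r^5/(5·R²) = -2.923e-6 C.
Since E is radial and uniform over the Gaussian sphere, Φ = E·4πr² = Q_enc/ε₀.
E = |Q_enc|/(4πε₀r²) = (2.923×10^-6)/(4π·8.85×10^-12·(0.193)²) = 7.06×10^5 N/C.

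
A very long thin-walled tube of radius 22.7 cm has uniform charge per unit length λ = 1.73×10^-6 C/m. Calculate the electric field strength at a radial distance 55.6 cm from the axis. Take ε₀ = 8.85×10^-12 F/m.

5.60×10^4 V/m

By cylindrical symmetry E is radial; use a coaxial Gaussian cylinder of radius 55.6 cm and length L (r > 22.7 cm).
The full line charge is enclosed: λ_enc = 1.73×10^-6 C/m.
Applying ∮E·dA = Q_enc/ε₀ with the end caps contributing no flux:
E = |λ_enc|/(2πε₀r) = (1.73×10^-6)/(2π·8.85×10^-12·0.556) = 5.60e4 N/C.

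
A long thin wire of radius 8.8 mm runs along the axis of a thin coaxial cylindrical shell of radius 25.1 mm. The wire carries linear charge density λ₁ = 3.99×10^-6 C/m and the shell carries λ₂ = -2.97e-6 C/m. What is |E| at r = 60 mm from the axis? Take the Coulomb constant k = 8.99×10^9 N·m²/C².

|E| = 3.06×10^5 N/C

Take a coaxial cylindrical Gaussian surface of radius r = 60 mm and length L (r > 25.1 mm, enclosing both).
λ_enc = λ₁ + λ₂ = (3.99×10^-6) + (-2.97e-6) = 1.02×10^-6 C/m.
By Gauss's law (flux through the curved wall only), E·2πrL = λ_enc L/ε₀.
E = 2k|λ_enc|/r = 2(8.99×10^9)(1.02×10^-6)/(0.06) = 3.06×10^5 N/C.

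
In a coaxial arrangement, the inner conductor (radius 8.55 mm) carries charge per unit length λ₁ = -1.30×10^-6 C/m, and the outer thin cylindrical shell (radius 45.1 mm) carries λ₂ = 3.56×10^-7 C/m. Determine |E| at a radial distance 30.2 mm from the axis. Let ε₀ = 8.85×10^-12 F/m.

Take a coaxial cylindrical Gaussian surface of radius r = 30.2 mm and length L (between the conductors, 8.55 mm < r < 45.1 mm).
The shell at 45.1 mm lies outside the Gaussian surface, so λ_enc = λ₁ = -1.30e-6 C/m.
By Gauss's law (flux through the curved wall only), E·2πrL = λ_enc L/ε₀.
E = |λ_enc|/(2πε₀r) = (1.30×10^-6)/(2π·8.85×10^-12·0.0302) = 7.74×10^5 N/C.

E = 7.74×10^5 N/C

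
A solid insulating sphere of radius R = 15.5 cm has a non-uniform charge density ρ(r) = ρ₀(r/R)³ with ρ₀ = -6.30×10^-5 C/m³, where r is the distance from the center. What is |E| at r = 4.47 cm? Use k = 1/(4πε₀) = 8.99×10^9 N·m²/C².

Symmetry ⇒ E = E(r) r̂. Gaussian sphere of radius r = 4.47 cm (r < R).
Integrate the density: Q_enc = 4π ∫₀^r ρ₀(r'/R)^3 r'² dr' = 4πρ₀ r^6/(6·R³) = -2.827×10^-10 C.
Since E is radial and uniform over the Gaussian sphere, Φ = E·4πr² = Q_enc/ε₀.
E = k|Q_enc|/r² = (8.99×10^9)(2.827×10^-10)/(0.0447)² = 1.27e3 N/C.

|E| = 1.27×10^3 V/m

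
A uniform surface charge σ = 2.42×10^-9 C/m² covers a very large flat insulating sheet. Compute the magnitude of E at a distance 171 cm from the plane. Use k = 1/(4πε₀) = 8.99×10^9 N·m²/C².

E = 137 N/C

By planar symmetry E is perpendicular to the sheet and uniform; use a Gaussian pillbox with flat faces of area A on each side of the sheet.
Only the two end caps contribute flux: Φ = 2EA. With Q_enc = σA, Gauss's law gives E = |σ|/(2ε₀).
E = 2πk|σ| = 2π(8.99×10^9)(2.42e-9) = 137 N/C.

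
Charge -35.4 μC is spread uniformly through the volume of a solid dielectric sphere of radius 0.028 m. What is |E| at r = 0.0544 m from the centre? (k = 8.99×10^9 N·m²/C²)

E ≈ 1.08×10^8 N/C

Take a concentric spherical Gaussian surface of radius r = 0.0544 m (r > R, so the entire charge is enclosed).
Q_enc = -35.4 μC = -3.54×10^-5 C.
Gauss's law: E·4πr² = Q_enc/ε₀.
E = k|Q_enc|/r² = (8.99×10^9)(3.54e-5)/(0.0544)² = 1.08e8 N/C.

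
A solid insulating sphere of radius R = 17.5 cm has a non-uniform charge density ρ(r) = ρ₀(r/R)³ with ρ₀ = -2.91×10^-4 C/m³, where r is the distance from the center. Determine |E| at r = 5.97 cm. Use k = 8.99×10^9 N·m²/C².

By spherical symmetry E is radial; choose a Gaussian sphere of radius r = 5.97 cm (r < R).
Integrate the density: Q_enc = 4π ∫₀^r ρ₀(r'/R)^3 r'² dr' = 4πρ₀ r^6/(6·R³) = -5.149e-9 C.
Applying ∮E·dA = Q_enc/ε₀ with Φ = E(4πr²):
E = k|Q_enc|/r² = (8.99×10^9)(5.149×10^-9)/(0.0597)² = 1.30e4 N/C.

E = 1.30e4 N/C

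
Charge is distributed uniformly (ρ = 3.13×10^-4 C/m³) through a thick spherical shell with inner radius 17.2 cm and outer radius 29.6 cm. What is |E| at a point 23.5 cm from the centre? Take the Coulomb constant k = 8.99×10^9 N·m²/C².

By spherical symmetry E is radial; choose a Gaussian sphere of radius r = 23.5 cm (within the shell material, 17.2 cm < r < 29.6 cm).
Enclosed charge is the volume from a to r: Q_enc = (4π/3)ρ(r³ − a³) = 1.034×10^-5 C.
Gauss's law: E·4πr² = Q_enc/ε₀.
E = k|Q_enc|/r² = (8.99×10^9)(1.034×10^-5)/(0.235)² = 1.68×10^6 N/C.

|E| ≈ 1.68e6 N/C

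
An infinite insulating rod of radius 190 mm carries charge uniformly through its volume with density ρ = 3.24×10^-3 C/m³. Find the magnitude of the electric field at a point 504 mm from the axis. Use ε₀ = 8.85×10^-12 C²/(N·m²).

By cylindrical symmetry E is radial; use a coaxial Gaussian cylinder of radius 504 mm and length L (r > 190 mm, full cross-section enclosed).
λ_enc = ρ·πR² = (3.24×10^-3)π(0.19)² = 3.675×10^-4 C/m.
Gauss's law: E·2πrL = λ_enc L/ε₀.
E = |λ_enc|/(2πε₀r) = (3.675×10^-4)/(2π·8.85×10^-12·0.504) = 1.31×10^7 N/C.

1.31×10^7 N/C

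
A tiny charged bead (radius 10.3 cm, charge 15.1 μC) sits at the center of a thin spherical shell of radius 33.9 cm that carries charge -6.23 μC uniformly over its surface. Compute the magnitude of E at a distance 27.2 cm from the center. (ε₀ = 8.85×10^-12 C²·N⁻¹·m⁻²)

|E| ≈ 1.84×10^6 N/C

By spherical symmetry E is radial; choose a Gaussian sphere of radius r = 27.2 cm (between the bodies, 10.3 cm < r < 33.9 cm).
The shell at 33.9 cm lies outside the Gaussian surface, so Q_enc = 15.1 μC = 1.51e-5 C.
Gauss's law: E·4πr² = Q_enc/ε₀.
E = |Q_enc|/(4πε₀r²) = (1.51e-5)/(4π·8.85×10^-12·(0.272)²) = 1.84×10^6 N/C.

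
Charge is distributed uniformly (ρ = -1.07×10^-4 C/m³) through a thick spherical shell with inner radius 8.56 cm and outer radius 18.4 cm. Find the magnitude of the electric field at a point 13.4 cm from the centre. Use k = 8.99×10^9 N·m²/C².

E ≈ 3.99×10^5 V/m

Take a concentric spherical Gaussian surface of radius r = 13.4 cm (within the shell material, 8.56 cm < r < 18.4 cm).
Enclosed charge is the volume from a to r: Q_enc = (4π/3)ρ(r³ − a³) = -7.973e-7 C.
By Gauss's law, ∮E·dA = E·4πr² = Q_enc/ε₀.
E = k|Q_enc|/r² = (8.99×10^9)(7.973e-7)/(0.134)² = 3.99×10^5 N/C.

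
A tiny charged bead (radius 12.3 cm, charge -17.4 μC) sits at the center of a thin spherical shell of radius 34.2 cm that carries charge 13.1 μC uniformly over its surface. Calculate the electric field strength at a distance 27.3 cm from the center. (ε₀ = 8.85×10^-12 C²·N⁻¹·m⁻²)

By spherical symmetry E is radial; choose a Gaussian sphere of radius r = 27.3 cm (between the bodies, 12.3 cm < r < 34.2 cm).
The shell at 34.2 cm lies outside the Gaussian surface, so Q_enc = -17.4 μC = -1.74×10^-5 C.
Since E is radial and uniform over the Gaussian sphere, Φ = E·4πr² = Q_enc/ε₀.
E = |Q_enc|/(4πε₀r²) = (1.74e-5)/(4π·8.85×10^-12·(0.273)²) = 2.10e6 N/C.

E ≈ 2.10×10^6 V/m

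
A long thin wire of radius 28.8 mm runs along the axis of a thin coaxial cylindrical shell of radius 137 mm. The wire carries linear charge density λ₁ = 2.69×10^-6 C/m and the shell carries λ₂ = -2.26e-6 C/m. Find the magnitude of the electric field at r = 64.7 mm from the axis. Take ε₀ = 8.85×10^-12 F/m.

Choose a coaxial cylinder of radius r = 64.7 mm (arbitrary length L) as the Gaussian surface (between the conductors, 28.8 mm < r < 137 mm).
The shell at 137 mm lies outside the Gaussian surface, so λ_enc = λ₁ = 2.69×10^-6 C/m.
Gauss's law: E·2πrL = λ_enc L/ε₀.
E = |λ_enc|/(2πε₀r) = (2.69e-6)/(2π·8.85×10^-12·0.0647) = 7.48e5 N/C.

E ≈ 7.48×10^5 N/C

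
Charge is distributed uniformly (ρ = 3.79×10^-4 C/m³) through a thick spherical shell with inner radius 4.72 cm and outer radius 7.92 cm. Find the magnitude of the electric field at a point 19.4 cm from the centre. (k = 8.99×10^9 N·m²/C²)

Use a concentric Gaussian sphere at r = 19.4 cm (r > 7.92 cm, enclosing the whole shell).
Q_enc = ρ·(4π/3)(b³ − a³) = (3.79×10^-4)·(4π/3)·((0.0792)³ − (0.0472)³) = 6.217×10^-7 C.
Gauss's law: E·4πr² = Q_enc/ε₀.
E = k|Q_enc|/r² = (8.99×10^9)(6.217e-7)/(0.194)² = 1.49×10^5 N/C.

1.49×10^5 N/C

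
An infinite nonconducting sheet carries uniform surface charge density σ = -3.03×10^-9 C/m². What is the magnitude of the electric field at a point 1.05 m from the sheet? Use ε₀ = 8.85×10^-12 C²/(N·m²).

By planar symmetry E is perpendicular to the sheet and uniform; use a Gaussian pillbox with flat faces of area A on each side of the sheet.
Flux Φ = 2EA and Q_enc = σA, so 2EA = σA/ε₀ ⇒ E = |σ|/(2ε₀), independent of distance.
E = |σ|/(2ε₀) = (3.03×10^-9)/(2·8.85×10^-12) = 171 N/C.

171 N/C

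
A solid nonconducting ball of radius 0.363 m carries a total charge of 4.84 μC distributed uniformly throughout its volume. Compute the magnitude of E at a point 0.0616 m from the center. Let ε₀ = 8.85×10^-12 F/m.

5.60×10^4 N/C

By spherical symmetry E is radial; choose a Gaussian sphere of radius r = 0.0616 m (r < R).
For a uniform sphere the enclosed fraction is (r/R)³, so Q_enc = (4.84 μC)(0.0616/0.363)³ = 2.365×10^-8 C.
Gauss's law: E·4πr² = Q_enc/ε₀.
E = |Q_enc|/(4πε₀r²) = (2.365×10^-8)/(4π·8.85×10^-12·(0.0616)²) = 5.60×10^4 N/C.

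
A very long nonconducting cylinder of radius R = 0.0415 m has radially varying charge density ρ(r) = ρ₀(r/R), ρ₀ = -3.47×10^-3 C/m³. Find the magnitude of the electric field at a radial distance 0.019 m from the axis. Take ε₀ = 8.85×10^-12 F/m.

E ≈ 1.14e6 V/m

Coaxial Gaussian cylinder, radius r = 0.019 m, length L (r < R).
λ_enc = ∫₀^r ρ(r')·2πr' dr' = (2πρ₀/R)·r^3/3 = -1.201×10^-6 C/m.
Gauss's law: E·2πrL = λ_enc L/ε₀.
E = |λ_enc|/(2πε₀r) = (1.201×10^-6)/(2π·8.85×10^-12·0.019) = 1.14e6 N/C.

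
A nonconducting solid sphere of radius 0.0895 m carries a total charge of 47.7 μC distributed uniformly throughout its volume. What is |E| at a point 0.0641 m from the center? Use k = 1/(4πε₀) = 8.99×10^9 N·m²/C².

Take a concentric spherical Gaussian surface of radius r = 0.0641 m (r < R).
For a uniform sphere the enclosed fraction is (r/R)³, so Q_enc = (47.7 μC)(0.0641/0.0895)³ = 1.752e-5 C.
Since E is radial and uniform over the Gaussian sphere, Φ = E·4πr² = Q_enc/ε₀.
E = k|Q_enc|/r² = (8.99×10^9)(1.752e-5)/(0.0641)² = 3.83e7 N/C.

3.83e7 V/m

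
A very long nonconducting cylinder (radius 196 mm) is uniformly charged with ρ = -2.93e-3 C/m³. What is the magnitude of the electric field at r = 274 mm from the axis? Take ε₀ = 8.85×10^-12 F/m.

Take a coaxial cylindrical Gaussian surface of radius r = 274 mm and length L (r > 196 mm, full cross-section enclosed).
λ_enc = ρ·πR² = (-2.93×10^-3)π(0.196)² = -3.536e-4 C/m.
Gauss's law: E·2πrL = λ_enc L/ε₀.
E = |λ_enc|/(2πε₀r) = (3.536e-4)/(2π·8.85×10^-12·0.274) = 2.32×10^7 N/C.

2.32×10^7 N/C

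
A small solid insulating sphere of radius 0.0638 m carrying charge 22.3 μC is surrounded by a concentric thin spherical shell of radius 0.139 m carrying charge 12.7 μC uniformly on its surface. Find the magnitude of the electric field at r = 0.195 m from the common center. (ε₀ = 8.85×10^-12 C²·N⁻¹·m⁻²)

Take a concentric spherical Gaussian surface of radius r = 0.195 m (r > 0.139 m, enclosing both).
Q_enc = (22.3 μC) + (12.7 μC) = 3.50×10^-5 C.
Gauss's law: E·4πr² = Q_enc/ε₀.
E = |Q_enc|/(4πε₀r²) = (3.50e-5)/(4π·8.85×10^-12·(0.195)²) = 8.28×10^6 N/C.

|E| = 8.28×10^6 N/C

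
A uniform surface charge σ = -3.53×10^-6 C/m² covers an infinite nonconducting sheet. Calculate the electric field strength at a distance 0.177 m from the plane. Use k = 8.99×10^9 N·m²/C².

E = 1.99×10^5 N/C

The symmetry is planar: E is normal to the sheet and the same magnitude on both sides. Take a pillbox straddling the sheet with end-cap area A.
Flux Φ = 2EA and Q_enc = σA, so 2EA = σA/ε₀ ⇒ E = |σ|/(2ε₀), independent of distance.
E = 2πk|σ| = 2π(8.99×10^9)(3.53e-6) = 1.99×10^5 N/C.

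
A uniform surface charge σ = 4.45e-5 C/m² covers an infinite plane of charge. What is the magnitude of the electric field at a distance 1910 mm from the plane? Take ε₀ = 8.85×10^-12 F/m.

Choose a cylindrical pillbox piercing the sheet, end faces (area A) parallel to it.
Only the two end caps contribute flux: Φ = 2EA. With Q_enc = σA, Gauss's law gives E = |σ|/(2ε₀).
E = |σ|/(2ε₀) = (4.45×10^-5)/(2·8.85×10^-12) = 2.51e6 N/C.

|E| ≈ 2.51e6 N/C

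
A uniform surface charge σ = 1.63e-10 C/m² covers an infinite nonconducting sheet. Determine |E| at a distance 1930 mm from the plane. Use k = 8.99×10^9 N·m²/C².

|E| ≈ 9.21 N/C

Choose a cylindrical pillbox piercing the sheet, end faces (area A) parallel to it.
Flux Φ = 2EA and Q_enc = σA, so 2EA = σA/ε₀ ⇒ E = |σ|/(2ε₀), independent of distance.
E = 2πk|σ| = 2π(8.99×10^9)(1.63e-10) = 9.21 N/C.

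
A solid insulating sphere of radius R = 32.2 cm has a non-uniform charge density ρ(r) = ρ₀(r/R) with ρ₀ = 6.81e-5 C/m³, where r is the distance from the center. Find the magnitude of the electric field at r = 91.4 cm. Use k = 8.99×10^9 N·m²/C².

By spherical symmetry E is radial; choose a Gaussian sphere of radius r = 91.4 cm (r > R, all charge enclosed).
Q_enc = 4π ∫₀^R ρ₀(r'/R)^1 r'² dr' = 4πρ₀R³/4 = 7.143×10^-6 C.
Applying ∮E·dA = Q_enc/ε₀ with Φ = E(4πr²):
E = k|Q_enc|/r² = (8.99×10^9)(7.143e-6)/(0.914)² = 7.69×10^4 N/C.

|E| ≈ 7.69×10^4 V/m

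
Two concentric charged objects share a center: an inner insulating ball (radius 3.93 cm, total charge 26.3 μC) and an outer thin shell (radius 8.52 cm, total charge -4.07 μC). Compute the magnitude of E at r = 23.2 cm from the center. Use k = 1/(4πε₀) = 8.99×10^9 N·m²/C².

Use a concentric Gaussian sphere at r = 23.2 cm (r > 8.52 cm, enclosing both).
Q_enc = (26.3 μC) + (-4.07 μC) = 2.223e-5 C.
Applying ∮E·dA = Q_enc/ε₀ with Φ = E(4πr²):
E = k|Q_enc|/r² = (8.99×10^9)(2.223e-5)/(0.232)² = 3.71×10^6 N/C.

E = 3.71×10^6 N/C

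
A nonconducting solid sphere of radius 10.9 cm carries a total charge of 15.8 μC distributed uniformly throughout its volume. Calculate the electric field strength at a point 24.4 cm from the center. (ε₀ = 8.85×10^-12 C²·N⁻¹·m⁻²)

|E| ≈ 2.39×10^6 V/m

Symmetry ⇒ E = E(r) r̂. Gaussian sphere of radius r = 24.4 cm (r > R, so the entire charge is enclosed).
Q_enc = 15.8 μC = 1.58×10^-5 C.
Gauss's law: E·4πr² = Q_enc/ε₀.
E = |Q_enc|/(4πε₀r²) = (1.58×10^-5)/(4π·8.85×10^-12·(0.244)²) = 2.39×10^6 N/C.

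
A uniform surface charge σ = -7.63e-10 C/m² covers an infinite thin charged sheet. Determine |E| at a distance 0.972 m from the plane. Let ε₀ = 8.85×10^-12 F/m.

By planar symmetry E is perpendicular to the sheet and uniform; use a Gaussian pillbox with flat faces of area A on each side of the sheet.
Only the two end caps contribute flux: Φ = 2EA. With Q_enc = σA, Gauss's law gives E = |σ|/(2ε₀).
E = |σ|/(2ε₀) = (7.63e-10)/(2·8.85×10^-12) = 43.1 N/C.

43.1 V/m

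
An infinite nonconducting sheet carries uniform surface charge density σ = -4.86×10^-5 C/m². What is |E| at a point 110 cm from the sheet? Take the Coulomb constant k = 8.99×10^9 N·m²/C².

E = 2.75×10^6 N/C

The symmetry is planar: E is normal to the sheet and the same magnitude on both sides. Take a pillbox straddling the sheet with end-cap area A.
Only the two end caps contribute flux: Φ = 2EA. With Q_enc = σA, Gauss's law gives E = |σ|/(2ε₀).
E = 2πk|σ| = 2π(8.99×10^9)(4.86×10^-5) = 2.75e6 N/C.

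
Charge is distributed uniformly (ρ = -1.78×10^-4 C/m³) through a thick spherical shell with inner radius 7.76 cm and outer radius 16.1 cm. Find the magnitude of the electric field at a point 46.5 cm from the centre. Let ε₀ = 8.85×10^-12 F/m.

By spherical symmetry E is radial; choose a Gaussian sphere of radius r = 46.5 cm (r > 16.1 cm, enclosing the whole shell).
Q_enc = ρ·(4π/3)(b³ − a³) = (-1.78×10^-4)·(4π/3)·((0.161)³ − (0.0776)³) = -2.763e-6 C.
Since E is radial and uniform over the Gaussian sphere, Φ = E·4πr² = Q_enc/ε₀.
E = |Q_enc|/(4πε₀r²) = (2.763×10^-6)/(4π·8.85×10^-12·(0.465)²) = 1.15×10^5 N/C.

E ≈ 1.15×10^5 N/C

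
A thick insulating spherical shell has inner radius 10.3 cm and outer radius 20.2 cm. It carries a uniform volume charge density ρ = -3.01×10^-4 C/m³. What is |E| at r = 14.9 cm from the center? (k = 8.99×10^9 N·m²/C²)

Take a concentric spherical Gaussian surface of radius r = 14.9 cm (within the shell material, 10.3 cm < r < 20.2 cm).
Enclosed charge is the volume from a to r: Q_enc = (4π/3)ρ(r³ − a³) = -2.793×10^-6 C.
Applying ∮E·dA = Q_enc/ε₀ with Φ = E(4πr²):
E = k|Q_enc|/r² = (8.99×10^9)(2.793×10^-6)/(0.149)² = 1.13×10^6 N/C.

1.13×10^6 N/C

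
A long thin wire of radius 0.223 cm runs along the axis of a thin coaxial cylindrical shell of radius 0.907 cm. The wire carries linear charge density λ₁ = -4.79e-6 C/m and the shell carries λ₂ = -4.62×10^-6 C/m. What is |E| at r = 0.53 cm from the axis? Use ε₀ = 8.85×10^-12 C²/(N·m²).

Take a coaxial cylindrical Gaussian surface of radius r = 0.53 cm and length L (between the conductors, 0.223 cm < r < 0.907 cm).
Only the inner wire is enclosed; the outer shell contributes nothing inside itself. λ_enc = λ₁ = -4.79×10^-6 C/m.
By Gauss's law (flux through the curved wall only), E·2πrL = λ_enc L/ε₀.
E = |λ_enc|/(2πε₀r) = (4.79e-6)/(2π·8.85×10^-12·0.0053) = 1.63e7 N/C.

E ≈ 1.63e7 N/C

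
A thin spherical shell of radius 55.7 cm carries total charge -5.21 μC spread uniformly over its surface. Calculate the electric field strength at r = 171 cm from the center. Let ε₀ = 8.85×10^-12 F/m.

|E| ≈ 1.60×10^4 V/m

By spherical symmetry E is radial; choose a Gaussian sphere of radius r = 171 cm (r > 55.7 cm).
The entire shell is enclosed: Q_enc = -5.21×10^-6 C.
By Gauss's law, ∮E·dA = E·4πr² = Q_enc/ε₀.
E = |Q_enc|/(4πε₀r²) = (5.21×10^-6)/(4π·8.85×10^-12·(1.71)²) = 1.60×10^4 N/C.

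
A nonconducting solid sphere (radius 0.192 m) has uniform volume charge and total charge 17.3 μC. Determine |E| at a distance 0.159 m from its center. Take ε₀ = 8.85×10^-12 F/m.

3.49e6 N/C

Symmetry ⇒ E = E(r) r̂. Gaussian sphere of radius r = 0.159 m (r < R).
Only the charge within r is enclosed: Q_enc = Q·(r/R)³ = (17.3 μC)·(0.159 m/0.192 m)³ = 9.825e-6 C.
By Gauss's law, ∮E·dA = E·4πr² = Q_enc/ε₀.
E = |Q_enc|/(4πε₀r²) = (9.825e-6)/(4π·8.85×10^-12·(0.159)²) = 3.49×10^6 N/C.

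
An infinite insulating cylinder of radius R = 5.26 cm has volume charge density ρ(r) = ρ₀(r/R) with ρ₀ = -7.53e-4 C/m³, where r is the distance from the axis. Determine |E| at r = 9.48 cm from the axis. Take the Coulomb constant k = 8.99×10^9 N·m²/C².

8.28×10^5 N/C

Choose a coaxial cylinder of radius r = 9.48 cm (arbitrary length L) as the Gaussian surface (r > R, full charge per length enclosed).
λ_enc = 2π ∫₀^R ρ₀(r'/R)^1 r' dr' = 2πρ₀R²/3 = -4.363e-6 C/m.
By Gauss's law (flux through the curved wall only), E·2πrL = λ_enc L/ε₀.
E = 2k|λ_enc|/r = 2(8.99×10^9)(4.363e-6)/(0.0948) = 8.28×10^5 N/C.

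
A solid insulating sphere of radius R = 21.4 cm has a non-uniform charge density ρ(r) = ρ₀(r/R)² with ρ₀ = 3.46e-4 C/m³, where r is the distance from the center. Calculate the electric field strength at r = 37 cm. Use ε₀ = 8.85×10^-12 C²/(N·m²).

E ≈ 5.60×10^5 N/C

Symmetry ⇒ E = E(r) r̂. Gaussian sphere of radius r = 37 cm (r > R, all charge enclosed).
Q_enc = 4π ∫₀^R ρ₀(r'/R)^2 r'² dr' = 4πρ₀R³/5 = 8.522×10^-6 C.
Applying ∮E·dA = Q_enc/ε₀ with Φ = E(4πr²):
E = |Q_enc|/(4πε₀r²) = (8.522×10^-6)/(4π·8.85×10^-12·(0.37)²) = 5.60×10^5 N/C.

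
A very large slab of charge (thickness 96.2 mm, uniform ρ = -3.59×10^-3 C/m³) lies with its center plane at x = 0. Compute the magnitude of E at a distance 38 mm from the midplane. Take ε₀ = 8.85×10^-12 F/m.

1.54e7 N/C

By symmetry E is perpendicular to the slab. A Gaussian pillbox from −38 mm to +38 mm (face area A) lies entirely within the slab.
Q_enc = ρ·(2x)·A and flux = 2EA, so 2EA = 2ρxA/ε₀ ⇒ E = |ρ|x/ε₀.
E = (3.59e-3)(0.038)/(8.85×10^-12) = 1.54×10^7 N/C.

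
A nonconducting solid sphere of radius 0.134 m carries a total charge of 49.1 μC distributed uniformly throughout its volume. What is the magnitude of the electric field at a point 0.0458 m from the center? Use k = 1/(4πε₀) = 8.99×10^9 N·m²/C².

|E| = 8.40×10^6 N/C

Take a concentric spherical Gaussian surface of radius r = 0.0458 m (r < R).
Only the charge within r is enclosed: Q_enc = Q·(r/R)³ = (49.1 μC)·(0.0458 m/0.134 m)³ = 1.96×10^-6 C.
Applying ∮E·dA = Q_enc/ε₀ with Φ = E(4πr²):
E = k|Q_enc|/r² = (8.99×10^9)(1.96×10^-6)/(0.0458)² = 8.40×10^6 N/C.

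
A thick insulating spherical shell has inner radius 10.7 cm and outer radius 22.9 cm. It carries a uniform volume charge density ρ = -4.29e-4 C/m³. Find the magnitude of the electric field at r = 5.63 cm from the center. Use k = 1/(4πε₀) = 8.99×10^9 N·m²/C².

E = 0 (no enclosed charge)

By spherical symmetry E is radial; choose a Gaussian sphere of radius r = 5.63 cm (r < 10.7 cm, inside the empty cavity).
Q_enc = 0 (all charge lies at larger r); Gauss's law gives E = 0.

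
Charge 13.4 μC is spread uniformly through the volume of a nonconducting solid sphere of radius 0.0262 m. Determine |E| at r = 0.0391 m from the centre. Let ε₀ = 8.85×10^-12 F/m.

|E| ≈ 7.88e7 V/m

Symmetry ⇒ E = E(r) r̂. Gaussian sphere of radius r = 0.0391 m (r > R, so the entire charge is enclosed).
Q_enc = 13.4 μC = 1.34×10^-5 C.
By Gauss's law, ∮E·dA = E·4πr² = Q_enc/ε₀.
E = |Q_enc|/(4πε₀r²) = (1.34e-5)/(4π·8.85×10^-12·(0.0391)²) = 7.88×10^7 N/C.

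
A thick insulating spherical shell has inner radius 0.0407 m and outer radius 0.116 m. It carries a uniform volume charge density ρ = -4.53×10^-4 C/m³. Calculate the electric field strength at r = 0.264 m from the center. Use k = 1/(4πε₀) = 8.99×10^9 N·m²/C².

Symmetry ⇒ E = E(r) r̂. Gaussian sphere of radius r = 0.264 m (r > 0.116 m, enclosing the whole shell).
Q_enc = ρ·(4π/3)(b³ − a³) = (-4.53×10^-4)·(4π/3)·((0.116)³ − (0.0407)³) = -2.834e-6 C.
Gauss's law: E·4πr² = Q_enc/ε₀.
E = k|Q_enc|/r² = (8.99×10^9)(2.834×10^-6)/(0.264)² = 3.66e5 N/C.

3.66×10^5 N/C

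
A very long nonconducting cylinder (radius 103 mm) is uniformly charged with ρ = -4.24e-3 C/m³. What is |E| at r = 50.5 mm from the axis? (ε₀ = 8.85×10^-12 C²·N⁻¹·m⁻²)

|E| = 1.21×10^7 V/m

By cylindrical symmetry E is radial; use a coaxial Gaussian cylinder of radius 50.5 mm and length L (r < R).
Charge inside radius r per length L is ρ·πr²·L, so λ_enc = ρπr² = -3.397e-5 C/m.
Applying ∮E·dA = Q_enc/ε₀ with the end caps contributing no flux:
E = |λ_enc|/(2πε₀r) = (3.397e-5)/(2π·8.85×10^-12·0.0505) = 1.21×10^7 N/C.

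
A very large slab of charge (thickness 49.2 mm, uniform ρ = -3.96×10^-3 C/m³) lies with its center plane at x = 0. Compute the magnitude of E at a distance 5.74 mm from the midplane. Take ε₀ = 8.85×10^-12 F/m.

E ≈ 2.57×10^6 V/m

By symmetry E is perpendicular to the slab. A Gaussian pillbox from −5.74 mm to +5.74 mm (face area A) lies entirely within the slab.
Q_enc = ρ·(2x)·A and flux = 2EA, so 2EA = 2ρxA/ε₀ ⇒ E = |ρ|x/ε₀.
E = (3.96×10^-3)(0.00574)/(8.85×10^-12) = 2.57×10^6 N/C.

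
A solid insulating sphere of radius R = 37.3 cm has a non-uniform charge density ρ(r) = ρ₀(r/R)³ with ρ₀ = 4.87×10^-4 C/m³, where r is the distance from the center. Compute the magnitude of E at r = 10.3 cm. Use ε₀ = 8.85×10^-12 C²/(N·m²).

By spherical symmetry E is radial; choose a Gaussian sphere of radius r = 10.3 cm (r < R).
Q_enc = ∫₀^r ρ(r')·4πr'² dr' = (4πρ₀/R³) ∫₀^r r'^5 dr' = 4πρ₀ r^6/(6·R³) = 2.347×10^-8 C.
By Gauss's law, ∮E·dA = E·4πr² = Q_enc/ε₀.
E = |Q_enc|/(4πε₀r²) = (2.347×10^-8)/(4π·8.85×10^-12·(0.103)²) = 1.99×10^4 N/C.

|E| ≈ 1.99×10^4 N/C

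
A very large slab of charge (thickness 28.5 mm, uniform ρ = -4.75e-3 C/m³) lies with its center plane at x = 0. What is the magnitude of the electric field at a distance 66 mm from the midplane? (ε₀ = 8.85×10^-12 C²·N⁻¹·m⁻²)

|E| ≈ 7.65×10^6 V/m

The point |x| = 66 mm lies outside the slab (half-thickness 0.01425 m). A symmetric pillbox spanning the full slab encloses Q_enc = ρ·d·A.
Flux = 2EA ⇒ E = |ρ|d/(2ε₀), independent of distance outside.
E = (4.75×10^-3)(0.0285)/(2·8.85×10^-12) = 7.65e6 N/C.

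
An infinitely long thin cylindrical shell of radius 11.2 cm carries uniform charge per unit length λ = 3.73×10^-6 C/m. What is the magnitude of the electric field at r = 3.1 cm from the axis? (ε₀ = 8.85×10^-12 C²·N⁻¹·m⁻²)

By cylindrical symmetry E is radial; use a coaxial Gaussian cylinder of radius 3.1 cm and length L (r < 11.2 cm, inside the shell).
All the surface charge lies outside this cylinder: Q_enc = 0, hence E = 0.

E = 0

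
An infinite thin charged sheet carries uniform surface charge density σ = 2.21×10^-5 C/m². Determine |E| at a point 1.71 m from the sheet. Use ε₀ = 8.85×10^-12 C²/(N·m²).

|E| ≈ 1.25×10^6 N/C

By planar symmetry E is perpendicular to the sheet and uniform; use a Gaussian pillbox with flat faces of area A on each side of the sheet.
Flux Φ = 2EA and Q_enc = σA, so 2EA = σA/ε₀ ⇒ E = |σ|/(2ε₀), independent of distance.
E = |σ|/(2ε₀) = (2.21e-5)/(2·8.85×10^-12) = 1.25e6 N/C.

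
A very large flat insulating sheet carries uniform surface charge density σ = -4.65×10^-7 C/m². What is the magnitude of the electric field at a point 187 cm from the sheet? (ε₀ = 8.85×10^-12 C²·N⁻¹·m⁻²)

By planar symmetry E is perpendicular to the sheet and uniform; use a Gaussian pillbox with flat faces of area A on each side of the sheet.
Flux Φ = 2EA and Q_enc = σA, so 2EA = σA/ε₀ ⇒ E = |σ|/(2ε₀), independent of distance.
E = |σ|/(2ε₀) = (4.65×10^-7)/(2·8.85×10^-12) = 2.63×10^4 N/C.

E ≈ 2.63e4 N/C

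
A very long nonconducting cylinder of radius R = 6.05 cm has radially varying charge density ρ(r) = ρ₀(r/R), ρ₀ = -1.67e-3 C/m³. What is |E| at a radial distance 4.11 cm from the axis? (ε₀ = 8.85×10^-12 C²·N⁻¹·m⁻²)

1.76e6 V/m

Choose a coaxial cylinder of radius r = 4.11 cm (arbitrary length L) as the Gaussian surface (r < R).
Integrating ρ over the cross-section to radius r: λ_enc = (2πρ₀/R) ∫₀^r r'^2 dr' = 2πρ₀ r^3/(3·R) = -4.014×10^-6 C/m.
Since E is radial and uniform over the curved surface, Φ = E·2πrL = Q_enc/ε₀ = λ_enc L/ε₀.
E = |λ_enc|/(2πε₀r) = (4.014e-6)/(2π·8.85×10^-12·0.0411) = 1.76×10^6 N/C.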